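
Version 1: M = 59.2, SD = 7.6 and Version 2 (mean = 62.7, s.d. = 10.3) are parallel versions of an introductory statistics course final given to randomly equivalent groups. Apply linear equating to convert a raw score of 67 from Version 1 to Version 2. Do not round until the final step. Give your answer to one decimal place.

Linear equating: y = (SD_Y/SD_X)(x − M_X) + M_Y
y = (10.3/7.6)(67 − 59.2) + 62.7
y = 1.355263 × 7.8 + 62.7 = 10.5711 + 62.7 = 73.3

73.3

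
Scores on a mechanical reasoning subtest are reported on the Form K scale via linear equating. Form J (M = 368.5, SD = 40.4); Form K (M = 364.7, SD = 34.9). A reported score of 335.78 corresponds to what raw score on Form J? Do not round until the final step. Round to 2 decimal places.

Invert y = (SD_Y/SD_X)(x − M_X) + M_Y:
x = (SD_X/SD_Y)(y − M_Y) + M_X = (40.4/34.9)(335.78 − 364.7) + 368.5
x = 1.157593 × -28.920 + 368.5 = 335.02

335.02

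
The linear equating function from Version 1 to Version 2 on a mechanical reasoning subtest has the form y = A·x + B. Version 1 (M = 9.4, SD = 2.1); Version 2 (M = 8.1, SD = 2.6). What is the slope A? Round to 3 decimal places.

A = SD_Y / SD_X = 2.6 / 2.1 = 1.238

1.238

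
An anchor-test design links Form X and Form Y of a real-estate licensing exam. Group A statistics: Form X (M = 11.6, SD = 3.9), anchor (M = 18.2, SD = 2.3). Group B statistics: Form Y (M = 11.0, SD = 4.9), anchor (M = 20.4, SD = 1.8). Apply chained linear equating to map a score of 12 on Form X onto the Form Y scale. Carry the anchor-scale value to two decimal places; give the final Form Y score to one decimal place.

Form X → anchor (Group A): v = (2.3/3.9)(12 − 11.6) + 18.2 = 18.44
anchor → Form Y (Group B): y = (4.9/1.8)(18.44 − 20.4) + 11.0 = 5.7

5.7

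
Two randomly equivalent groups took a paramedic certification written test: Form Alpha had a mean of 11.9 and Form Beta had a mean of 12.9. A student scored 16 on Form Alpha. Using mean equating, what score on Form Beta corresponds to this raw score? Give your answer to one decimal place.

17.0

Mean equating: y = x + (M_Y − M_X) = 16 + (12.9 − 11.9) = 17.0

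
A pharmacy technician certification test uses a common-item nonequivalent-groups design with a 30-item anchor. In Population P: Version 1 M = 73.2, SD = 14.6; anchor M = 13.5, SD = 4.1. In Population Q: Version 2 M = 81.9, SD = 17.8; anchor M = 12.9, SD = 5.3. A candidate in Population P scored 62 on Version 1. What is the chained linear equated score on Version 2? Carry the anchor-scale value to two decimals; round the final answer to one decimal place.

Version 1 → anchor (Population P): v = (4.1/14.6)(62 − 73.2) + 13.5 = 10.35
anchor → Version 2 (Population Q): y = (17.8/5.3)(10.35 − 12.9) + 81.9 = 73.3

73.3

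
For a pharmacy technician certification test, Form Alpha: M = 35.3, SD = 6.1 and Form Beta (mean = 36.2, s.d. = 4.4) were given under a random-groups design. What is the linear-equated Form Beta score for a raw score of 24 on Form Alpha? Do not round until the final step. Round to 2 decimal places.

Linear equating: y = (SD_Y/SD_X)(x − M_X) + M_Y
y = (4.4/6.1)(24 − 35.3) + 36.2
y = 0.721311 × -11.3 + 36.2 = -8.1508 + 36.2 = 28.05

28.05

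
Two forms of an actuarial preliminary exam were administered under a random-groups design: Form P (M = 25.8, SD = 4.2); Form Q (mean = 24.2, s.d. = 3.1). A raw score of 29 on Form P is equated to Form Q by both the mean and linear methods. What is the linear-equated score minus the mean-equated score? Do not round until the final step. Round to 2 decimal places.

-0.84

Mean-equated: 29 + (24.2 − 25.8) = 27.40
Linear-equated: (3.1/4.2)(29 − 25.8) + 24.2 = 26.562
Difference = 26.562 − 27.40 = -0.84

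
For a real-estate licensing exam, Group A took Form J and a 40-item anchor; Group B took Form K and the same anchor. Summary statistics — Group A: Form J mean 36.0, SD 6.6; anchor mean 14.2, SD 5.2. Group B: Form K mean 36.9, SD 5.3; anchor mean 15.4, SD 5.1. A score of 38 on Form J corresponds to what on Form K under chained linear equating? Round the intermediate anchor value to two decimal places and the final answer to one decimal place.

37.3

Form J → anchor (Group A): v = (5.2/6.6)(38 − 36.0) + 14.2 = 15.78
anchor → Form K (Group B): y = (5.3/5.1)(15.78 − 15.4) + 36.9 = 37.3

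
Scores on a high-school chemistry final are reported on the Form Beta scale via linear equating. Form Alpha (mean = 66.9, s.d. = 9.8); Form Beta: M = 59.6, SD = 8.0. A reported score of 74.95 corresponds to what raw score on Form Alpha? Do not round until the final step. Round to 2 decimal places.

Invert y = (SD_Y/SD_X)(x − M_X) + M_Y:
x = (SD_X/SD_Y)(y − M_Y) + M_X = (9.8/8.0)(74.95 − 59.6) + 66.9
x = 1.225000 × 15.350 + 66.9 = 85.70

85.70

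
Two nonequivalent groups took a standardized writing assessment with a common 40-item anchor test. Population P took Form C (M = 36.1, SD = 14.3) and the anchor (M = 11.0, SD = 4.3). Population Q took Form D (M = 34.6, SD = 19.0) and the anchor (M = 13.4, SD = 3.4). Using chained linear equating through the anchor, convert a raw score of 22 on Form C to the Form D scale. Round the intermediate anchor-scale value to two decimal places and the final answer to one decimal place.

-2.5

Form C → anchor (Population P): v = (4.3/14.3)(22 − 36.1) + 11.0 = 6.76
anchor → Form D (Population Q): y = (19.0/3.4)(6.76 − 13.4) + 34.6 = -2.5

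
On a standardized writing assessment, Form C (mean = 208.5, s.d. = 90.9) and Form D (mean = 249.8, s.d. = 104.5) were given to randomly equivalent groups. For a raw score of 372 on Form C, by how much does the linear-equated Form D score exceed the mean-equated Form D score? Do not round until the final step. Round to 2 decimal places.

Mean-equated: 372 + (249.8 − 208.5) = 413.30
Linear-equated: (104.5/90.9)(372 − 208.5) + 249.8 = 437.762
Difference = 437.762 − 413.30 = 24.46

24.46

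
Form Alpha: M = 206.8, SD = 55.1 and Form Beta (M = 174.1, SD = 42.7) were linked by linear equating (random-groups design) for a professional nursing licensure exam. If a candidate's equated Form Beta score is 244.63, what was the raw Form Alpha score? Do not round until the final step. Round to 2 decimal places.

297.81

Invert y = (SD_Y/SD_X)(x − M_X) + M_Y:
x = (SD_X/SD_Y)(y − M_Y) + M_X = (55.1/42.7)(244.63 − 174.1) + 206.8
x = 1.290398 × 70.530 + 206.8 = 297.81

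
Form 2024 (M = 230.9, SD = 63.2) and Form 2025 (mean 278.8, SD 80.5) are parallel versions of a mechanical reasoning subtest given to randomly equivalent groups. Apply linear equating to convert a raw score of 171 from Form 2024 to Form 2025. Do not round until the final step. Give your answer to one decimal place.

202.5

Linear equating: y = (SD_Y/SD_X)(x − M_X) + M_Y
y = (80.5/63.2)(171 − 230.9) + 278.8
y = 1.273734 × -59.9 + 278.8 = -76.2967 + 278.8 = 202.5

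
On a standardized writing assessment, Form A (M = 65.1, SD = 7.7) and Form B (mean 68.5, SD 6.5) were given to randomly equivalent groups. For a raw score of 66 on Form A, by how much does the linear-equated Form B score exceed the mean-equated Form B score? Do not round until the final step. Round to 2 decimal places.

Mean-equated: 66 + (68.5 − 65.1) = 69.40
Linear-equated: (6.5/7.7)(66 − 65.1) + 68.5 = 69.260
Difference = 69.260 − 69.40 = -0.14

-0.14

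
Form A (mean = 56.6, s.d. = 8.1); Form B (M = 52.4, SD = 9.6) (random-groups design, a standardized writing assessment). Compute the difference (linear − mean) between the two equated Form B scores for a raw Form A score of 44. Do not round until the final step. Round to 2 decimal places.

Mean-equated: 44 + (52.4 − 56.6) = 39.80
Linear-equated: (9.6/8.1)(44 − 56.6) + 52.4 = 37.467
Difference = 37.467 − 39.80 = -2.33

-2.33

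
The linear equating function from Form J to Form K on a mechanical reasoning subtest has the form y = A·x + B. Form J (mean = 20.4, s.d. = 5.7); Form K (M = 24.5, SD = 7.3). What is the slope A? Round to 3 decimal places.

1.281

A = SD_Y / SD_X = 7.3 / 5.7 = 1.281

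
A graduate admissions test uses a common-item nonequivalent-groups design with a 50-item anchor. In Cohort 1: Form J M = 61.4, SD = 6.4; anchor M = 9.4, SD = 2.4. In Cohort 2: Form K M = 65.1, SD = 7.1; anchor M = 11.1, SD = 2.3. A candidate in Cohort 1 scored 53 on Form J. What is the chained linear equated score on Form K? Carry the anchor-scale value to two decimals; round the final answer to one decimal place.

50.1

Form J → anchor (Cohort 1): v = (2.4/6.4)(53 − 61.4) + 9.4 = 6.25
anchor → Form K (Cohort 2): y = (7.1/2.3)(6.25 − 11.1) + 65.1 = 50.1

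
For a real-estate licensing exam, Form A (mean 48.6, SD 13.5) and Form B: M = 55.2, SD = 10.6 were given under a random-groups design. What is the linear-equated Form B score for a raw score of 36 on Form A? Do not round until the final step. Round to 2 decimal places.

Linear equating: y = (SD_Y/SD_X)(x − M_X) + M_Y
y = (10.6/13.5)(36 − 48.6) + 55.2
y = 0.785185 × -12.6 + 55.2 = -9.8933 + 55.2 = 45.31

45.31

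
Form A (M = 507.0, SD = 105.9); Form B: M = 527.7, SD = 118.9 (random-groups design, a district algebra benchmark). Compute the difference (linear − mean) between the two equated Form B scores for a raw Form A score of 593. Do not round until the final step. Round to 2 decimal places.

10.56

Mean-equated: 593 + (527.7 − 507.0) = 613.70
Linear-equated: (118.9/105.9)(593 − 507.0) + 527.7 = 624.257
Difference = 624.257 − 613.70 = 10.56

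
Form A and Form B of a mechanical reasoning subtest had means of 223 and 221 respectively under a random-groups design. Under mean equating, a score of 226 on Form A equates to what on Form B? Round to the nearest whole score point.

Mean equating: y = x + (M_Y − M_X) = 226 + (221 − 223) = 224

224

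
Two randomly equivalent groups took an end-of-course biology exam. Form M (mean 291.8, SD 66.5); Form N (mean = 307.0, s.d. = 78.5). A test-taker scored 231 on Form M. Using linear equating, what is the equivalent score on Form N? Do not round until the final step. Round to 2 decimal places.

Linear equating: y = (SD_Y/SD_X)(x − M_X) + M_Y
y = (78.5/66.5)(231 − 291.8) + 307.0
y = 1.180451 × -60.8 + 307.0 = -71.7714 + 307.0 = 235.23

235.23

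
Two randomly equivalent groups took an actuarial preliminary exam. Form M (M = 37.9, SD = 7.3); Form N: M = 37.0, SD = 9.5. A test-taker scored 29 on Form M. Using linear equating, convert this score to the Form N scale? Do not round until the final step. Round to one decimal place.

Linear equating: y = (SD_Y/SD_X)(x − M_X) + M_Y
y = (9.5/7.3)(29 − 37.9) + 37.0
y = 1.301370 × -8.9 + 37.0 = -11.5822 + 37.0 = 25.4

25.4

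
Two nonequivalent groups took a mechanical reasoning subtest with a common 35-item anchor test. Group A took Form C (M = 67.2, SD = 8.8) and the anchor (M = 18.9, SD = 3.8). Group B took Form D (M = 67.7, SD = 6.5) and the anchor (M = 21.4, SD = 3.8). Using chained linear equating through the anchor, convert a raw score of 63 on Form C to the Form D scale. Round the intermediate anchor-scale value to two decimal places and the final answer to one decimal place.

60.3

Form C → anchor (Group A): v = (3.8/8.8)(63 − 67.2) + 18.9 = 17.09
anchor → Form D (Group B): y = (6.5/3.8)(17.09 − 21.4) + 67.7 = 60.3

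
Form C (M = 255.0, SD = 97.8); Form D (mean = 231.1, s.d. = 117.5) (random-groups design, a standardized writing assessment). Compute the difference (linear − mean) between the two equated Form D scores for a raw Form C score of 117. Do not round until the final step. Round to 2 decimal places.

-27.80

Mean-equated: 117 + (231.1 − 255.0) = 93.10
Linear-equated: (117.5/97.8)(117 − 255.0) + 231.1 = 65.302
Difference = 65.302 − 93.10 = -27.80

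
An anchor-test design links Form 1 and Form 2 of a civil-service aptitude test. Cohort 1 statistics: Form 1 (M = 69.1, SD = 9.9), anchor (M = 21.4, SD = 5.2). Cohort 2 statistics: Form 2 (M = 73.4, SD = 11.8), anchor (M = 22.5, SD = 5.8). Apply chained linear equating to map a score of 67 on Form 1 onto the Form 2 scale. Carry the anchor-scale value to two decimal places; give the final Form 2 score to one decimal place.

Form 1 → anchor (Cohort 1): v = (5.2/9.9)(67 − 69.1) + 21.4 = 20.30
anchor → Form 2 (Cohort 2): y = (11.8/5.8)(20.30 − 22.5) + 73.4 = 68.9

68.9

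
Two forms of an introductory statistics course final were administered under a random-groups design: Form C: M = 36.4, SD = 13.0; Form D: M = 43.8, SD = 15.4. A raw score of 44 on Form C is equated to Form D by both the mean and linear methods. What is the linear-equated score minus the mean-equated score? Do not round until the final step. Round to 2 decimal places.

1.40

Mean-equated: 44 + (43.8 − 36.4) = 51.40
Linear-equated: (15.4/13.0)(44 − 36.4) + 43.8 = 52.803
Difference = 52.803 − 51.40 = 1.40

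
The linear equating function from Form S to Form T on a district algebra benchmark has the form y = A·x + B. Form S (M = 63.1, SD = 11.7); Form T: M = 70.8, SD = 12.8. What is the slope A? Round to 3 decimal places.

1.094

A = SD_Y / SD_X = 12.8 / 11.7 = 1.094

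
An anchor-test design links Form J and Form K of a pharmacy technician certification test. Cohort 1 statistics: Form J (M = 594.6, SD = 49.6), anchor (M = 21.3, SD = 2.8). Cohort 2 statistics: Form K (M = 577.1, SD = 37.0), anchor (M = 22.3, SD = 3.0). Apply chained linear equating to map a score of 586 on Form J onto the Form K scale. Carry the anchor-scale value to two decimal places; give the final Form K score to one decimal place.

Form J → anchor (Cohort 1): v = (2.8/49.6)(586 − 594.6) + 21.3 = 20.81
anchor → Form K (Cohort 2): y = (37.0/3.0)(20.81 − 22.3) + 577.1 = 558.7

558.7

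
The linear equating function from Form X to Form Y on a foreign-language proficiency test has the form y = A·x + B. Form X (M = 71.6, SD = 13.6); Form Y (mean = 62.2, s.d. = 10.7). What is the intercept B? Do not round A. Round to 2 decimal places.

5.87

A = SD_Y / SD_X = 10.7 / 13.6 = 0.786765
B = M_Y − A·M_X = 62.2 − 0.786765 × 71.6 = 5.87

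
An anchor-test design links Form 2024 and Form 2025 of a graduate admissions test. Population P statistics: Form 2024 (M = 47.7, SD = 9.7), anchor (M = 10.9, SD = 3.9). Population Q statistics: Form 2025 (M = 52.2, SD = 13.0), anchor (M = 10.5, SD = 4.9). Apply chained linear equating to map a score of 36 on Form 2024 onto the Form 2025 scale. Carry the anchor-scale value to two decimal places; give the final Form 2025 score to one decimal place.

40.8

Form 2024 → anchor (Population P): v = (3.9/9.7)(36 − 47.7) + 10.9 = 6.20
anchor → Form 2025 (Population Q): y = (13.0/4.9)(6.20 − 10.5) + 52.2 = 40.8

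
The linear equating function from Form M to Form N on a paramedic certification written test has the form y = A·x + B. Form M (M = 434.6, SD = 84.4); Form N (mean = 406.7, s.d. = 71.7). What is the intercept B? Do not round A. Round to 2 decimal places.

A = SD_Y / SD_X = 71.7 / 84.4 = 0.849526
B = M_Y − A·M_X = 406.7 − 0.849526 × 434.6 = 37.50

37.50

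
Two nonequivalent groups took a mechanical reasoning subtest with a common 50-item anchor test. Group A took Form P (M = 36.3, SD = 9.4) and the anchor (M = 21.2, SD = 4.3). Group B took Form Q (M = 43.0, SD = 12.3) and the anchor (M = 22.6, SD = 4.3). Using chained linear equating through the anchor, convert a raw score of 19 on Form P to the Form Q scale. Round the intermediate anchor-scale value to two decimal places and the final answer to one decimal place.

Form P → anchor (Group A): v = (4.3/9.4)(19 − 36.3) + 21.2 = 13.29
anchor → Form Q (Group B): y = (12.3/4.3)(13.29 − 22.6) + 43.0 = 16.4

16.4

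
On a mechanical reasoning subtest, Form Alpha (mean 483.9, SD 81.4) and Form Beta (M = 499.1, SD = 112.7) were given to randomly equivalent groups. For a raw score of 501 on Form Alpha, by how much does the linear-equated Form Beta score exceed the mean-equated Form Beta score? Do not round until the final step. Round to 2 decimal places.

Mean-equated: 501 + (499.1 − 483.9) = 516.20
Linear-equated: (112.7/81.4)(501 − 483.9) + 499.1 = 522.775
Difference = 522.775 − 516.20 = 6.58

6.58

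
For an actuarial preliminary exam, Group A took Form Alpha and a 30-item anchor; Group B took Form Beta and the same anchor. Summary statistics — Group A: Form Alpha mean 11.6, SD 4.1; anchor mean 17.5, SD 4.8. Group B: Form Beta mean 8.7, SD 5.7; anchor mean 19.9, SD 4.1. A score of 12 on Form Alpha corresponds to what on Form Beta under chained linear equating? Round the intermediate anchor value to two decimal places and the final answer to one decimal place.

Form Alpha → anchor (Group A): v = (4.8/4.1)(12 − 11.6) + 17.5 = 17.97
anchor → Form Beta (Group B): y = (5.7/4.1)(17.97 − 19.9) + 8.7 = 6.0

6.0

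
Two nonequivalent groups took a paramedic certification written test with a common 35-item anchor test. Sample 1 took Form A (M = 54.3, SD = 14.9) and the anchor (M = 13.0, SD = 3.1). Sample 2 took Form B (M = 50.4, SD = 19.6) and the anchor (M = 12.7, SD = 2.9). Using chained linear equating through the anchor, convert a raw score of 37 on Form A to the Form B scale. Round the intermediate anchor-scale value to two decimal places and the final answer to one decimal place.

Form A → anchor (Sample 1): v = (3.1/14.9)(37 − 54.3) + 13.0 = 9.40
anchor → Form B (Sample 2): y = (19.6/2.9)(9.40 − 12.7) + 50.4 = 28.1

28.1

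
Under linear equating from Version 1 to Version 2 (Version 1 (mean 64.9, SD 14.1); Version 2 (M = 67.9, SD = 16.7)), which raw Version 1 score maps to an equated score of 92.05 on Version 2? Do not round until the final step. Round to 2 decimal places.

85.29

Invert y = (SD_Y/SD_X)(x − M_X) + M_Y:
x = (SD_X/SD_Y)(y − M_Y) + M_X = (14.1/16.7)(92.05 − 67.9) + 64.9
x = 0.844311 × 24.150 + 64.9 = 85.29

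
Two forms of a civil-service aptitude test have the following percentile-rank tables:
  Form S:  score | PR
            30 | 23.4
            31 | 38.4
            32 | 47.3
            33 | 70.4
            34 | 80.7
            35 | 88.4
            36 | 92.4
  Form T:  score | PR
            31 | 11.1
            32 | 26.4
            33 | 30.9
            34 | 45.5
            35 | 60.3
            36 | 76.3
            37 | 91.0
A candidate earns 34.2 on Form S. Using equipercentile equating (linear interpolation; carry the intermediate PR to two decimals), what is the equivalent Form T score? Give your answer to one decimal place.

36.4

PR of 34.2 on Form S: 80.7 + (34.2 − 34)/(35 − 34) × (88.4 − 80.7) = 82.24
On Form T, PR 82.24 falls between score 36 (PR 76.3) and 37 (PR 91.0).
Interpolate: 36 + (82.24 − 76.3)/(91.0 − 76.3) × (37 − 36) = 36.4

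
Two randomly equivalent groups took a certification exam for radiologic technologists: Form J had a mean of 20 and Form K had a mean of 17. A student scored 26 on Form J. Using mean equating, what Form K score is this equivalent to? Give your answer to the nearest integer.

23

Mean equating: y = x + (M_Y − M_X) = 26 + (17 − 20) = 23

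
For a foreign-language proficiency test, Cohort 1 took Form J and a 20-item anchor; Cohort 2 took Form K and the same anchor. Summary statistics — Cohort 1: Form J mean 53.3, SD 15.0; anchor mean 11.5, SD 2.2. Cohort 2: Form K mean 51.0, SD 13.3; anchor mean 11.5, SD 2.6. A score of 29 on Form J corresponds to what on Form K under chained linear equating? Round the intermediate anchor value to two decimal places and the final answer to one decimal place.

32.8

Form J → anchor (Cohort 1): v = (2.2/15.0)(29 − 53.3) + 11.5 = 7.94
anchor → Form K (Cohort 2): y = (13.3/2.6)(7.94 − 11.5) + 51.0 = 32.8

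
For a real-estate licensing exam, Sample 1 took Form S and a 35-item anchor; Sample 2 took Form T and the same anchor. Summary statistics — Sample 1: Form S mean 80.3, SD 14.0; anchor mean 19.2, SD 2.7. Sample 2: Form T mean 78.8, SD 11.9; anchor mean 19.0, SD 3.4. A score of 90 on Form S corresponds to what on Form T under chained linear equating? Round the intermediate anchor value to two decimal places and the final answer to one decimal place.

Form S → anchor (Sample 1): v = (2.7/14.0)(90 − 80.3) + 19.2 = 21.07
anchor → Form T (Sample 2): y = (11.9/3.4)(21.07 − 19.0) + 78.8 = 86.0

86.0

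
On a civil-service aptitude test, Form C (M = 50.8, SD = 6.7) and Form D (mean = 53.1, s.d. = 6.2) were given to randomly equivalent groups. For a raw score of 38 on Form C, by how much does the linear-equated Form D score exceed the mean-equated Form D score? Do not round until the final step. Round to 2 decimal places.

0.96

Mean-equated: 38 + (53.1 − 50.8) = 40.30
Linear-equated: (6.2/6.7)(38 − 50.8) + 53.1 = 41.255
Difference = 41.255 − 40.30 = 0.96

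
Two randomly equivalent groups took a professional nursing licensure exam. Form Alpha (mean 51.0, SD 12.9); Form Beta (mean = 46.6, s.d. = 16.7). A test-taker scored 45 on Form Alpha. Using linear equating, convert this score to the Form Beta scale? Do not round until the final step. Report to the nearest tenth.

Linear equating: y = (SD_Y/SD_X)(x − M_X) + M_Y
y = (16.7/12.9)(45 − 51.0) + 46.6
y = 1.294574 × -6.0 + 46.6 = -7.7674 + 46.6 = 38.8

38.8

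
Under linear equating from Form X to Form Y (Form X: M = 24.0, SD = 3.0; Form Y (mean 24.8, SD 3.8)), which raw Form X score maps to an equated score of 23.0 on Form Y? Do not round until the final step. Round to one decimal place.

Invert y = (SD_Y/SD_X)(x − M_X) + M_Y:
x = (SD_X/SD_Y)(y − M_Y) + M_X = (3.0/3.8)(23.0 − 24.8) + 24.0
x = 0.789474 × -1.800 + 24.0 = 22.6

22.6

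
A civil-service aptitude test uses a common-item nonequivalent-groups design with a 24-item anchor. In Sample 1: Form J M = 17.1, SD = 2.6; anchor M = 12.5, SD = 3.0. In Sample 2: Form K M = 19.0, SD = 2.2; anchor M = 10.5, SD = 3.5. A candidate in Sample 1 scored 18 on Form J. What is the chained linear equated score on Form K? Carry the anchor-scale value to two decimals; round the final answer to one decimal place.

20.9

Form J → anchor (Sample 1): v = (3.0/2.6)(18 − 17.1) + 12.5 = 13.54
anchor → Form K (Sample 2): y = (2.2/3.5)(13.54 − 10.5) + 19.0 = 20.9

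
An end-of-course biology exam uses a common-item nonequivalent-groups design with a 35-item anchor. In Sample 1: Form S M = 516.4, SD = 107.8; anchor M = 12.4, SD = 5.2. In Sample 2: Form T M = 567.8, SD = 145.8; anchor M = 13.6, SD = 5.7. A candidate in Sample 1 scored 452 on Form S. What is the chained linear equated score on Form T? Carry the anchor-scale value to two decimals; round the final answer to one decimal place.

Form S → anchor (Sample 1): v = (5.2/107.8)(452 − 516.4) + 12.4 = 9.29
anchor → Form T (Sample 2): y = (145.8/5.7)(9.29 − 13.6) + 567.8 = 457.6

457.6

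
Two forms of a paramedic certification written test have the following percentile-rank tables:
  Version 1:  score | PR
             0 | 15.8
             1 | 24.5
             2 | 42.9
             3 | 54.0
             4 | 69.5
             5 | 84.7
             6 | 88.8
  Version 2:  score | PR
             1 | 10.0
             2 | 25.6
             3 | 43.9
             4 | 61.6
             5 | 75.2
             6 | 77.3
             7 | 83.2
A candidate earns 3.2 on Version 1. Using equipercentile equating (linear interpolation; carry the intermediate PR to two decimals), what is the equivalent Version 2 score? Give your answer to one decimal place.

PR of 3.2 on Version 1: 54.0 + (3.2 − 3)/(4 − 3) × (69.5 − 54.0) = 57.10
On Version 2, PR 57.10 falls between score 3 (PR 43.9) and 4 (PR 61.6).
Interpolate: 3 + (57.10 − 43.9)/(61.6 − 43.9) × (4 − 3) = 3.7

3.7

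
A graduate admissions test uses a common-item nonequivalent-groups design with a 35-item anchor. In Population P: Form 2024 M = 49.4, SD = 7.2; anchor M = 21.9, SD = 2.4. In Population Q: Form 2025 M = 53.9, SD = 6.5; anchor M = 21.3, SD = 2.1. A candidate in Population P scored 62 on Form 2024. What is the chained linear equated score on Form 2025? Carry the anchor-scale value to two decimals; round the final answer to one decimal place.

Form 2024 → anchor (Population P): v = (2.4/7.2)(62 − 49.4) + 21.9 = 26.10
anchor → Form 2025 (Population Q): y = (6.5/2.1)(26.10 − 21.3) + 53.9 = 68.8

68.8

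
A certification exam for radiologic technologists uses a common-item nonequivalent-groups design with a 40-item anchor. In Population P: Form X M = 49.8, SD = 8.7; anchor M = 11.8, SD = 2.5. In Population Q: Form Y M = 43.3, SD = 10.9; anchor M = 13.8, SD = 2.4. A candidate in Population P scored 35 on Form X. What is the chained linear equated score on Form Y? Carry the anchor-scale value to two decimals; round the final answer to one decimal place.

14.9

Form X → anchor (Population P): v = (2.5/8.7)(35 − 49.8) + 11.8 = 7.55
anchor → Form Y (Population Q): y = (10.9/2.4)(7.55 − 13.8) + 43.3 = 14.9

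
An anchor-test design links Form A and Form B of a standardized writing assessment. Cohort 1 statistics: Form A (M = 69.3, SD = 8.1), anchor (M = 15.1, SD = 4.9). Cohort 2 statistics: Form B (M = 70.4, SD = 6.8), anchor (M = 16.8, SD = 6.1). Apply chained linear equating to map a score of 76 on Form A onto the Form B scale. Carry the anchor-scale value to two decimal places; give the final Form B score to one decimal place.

Form A → anchor (Cohort 1): v = (4.9/8.1)(76 − 69.3) + 15.1 = 19.15
anchor → Form B (Cohort 2): y = (6.8/6.1)(19.15 − 16.8) + 70.4 = 73.0

73.0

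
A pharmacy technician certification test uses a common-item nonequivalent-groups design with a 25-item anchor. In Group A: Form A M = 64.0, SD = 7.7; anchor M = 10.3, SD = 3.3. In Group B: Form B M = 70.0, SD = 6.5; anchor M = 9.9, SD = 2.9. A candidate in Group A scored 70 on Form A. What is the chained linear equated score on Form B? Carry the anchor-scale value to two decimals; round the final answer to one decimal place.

76.7

Form A → anchor (Group A): v = (3.3/7.7)(70 − 64.0) + 10.3 = 12.87
anchor → Form B (Group B): y = (6.5/2.9)(12.87 − 9.9) + 70.0 = 76.7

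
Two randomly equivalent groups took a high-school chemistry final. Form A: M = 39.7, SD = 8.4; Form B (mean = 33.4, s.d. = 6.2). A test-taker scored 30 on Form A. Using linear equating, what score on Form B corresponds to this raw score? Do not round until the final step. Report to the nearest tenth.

26.2

Linear equating: y = (SD_Y/SD_X)(x − M_X) + M_Y
y = (6.2/8.4)(30 − 39.7) + 33.4
y = 0.738095 × -9.7 + 33.4 = -7.1595 + 33.4 = 26.2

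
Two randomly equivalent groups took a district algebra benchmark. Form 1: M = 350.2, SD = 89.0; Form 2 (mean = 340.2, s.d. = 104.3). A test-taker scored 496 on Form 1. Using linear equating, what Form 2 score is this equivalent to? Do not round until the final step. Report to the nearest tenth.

Linear equating: y = (SD_Y/SD_X)(x − M_X) + M_Y
y = (104.3/89.0)(496 − 350.2) + 340.2
y = 1.171910 × 145.8 + 340.2 = 170.8645 + 340.2 = 511.1

511.1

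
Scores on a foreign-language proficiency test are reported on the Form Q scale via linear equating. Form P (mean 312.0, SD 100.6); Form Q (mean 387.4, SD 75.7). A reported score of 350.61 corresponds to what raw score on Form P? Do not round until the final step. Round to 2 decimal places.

Invert y = (SD_Y/SD_X)(x − M_X) + M_Y:
x = (SD_X/SD_Y)(y − M_Y) + M_X = (100.6/75.7)(350.61 − 387.4) + 312.0
x = 1.328930 × -36.790 + 312.0 = 263.11

263.11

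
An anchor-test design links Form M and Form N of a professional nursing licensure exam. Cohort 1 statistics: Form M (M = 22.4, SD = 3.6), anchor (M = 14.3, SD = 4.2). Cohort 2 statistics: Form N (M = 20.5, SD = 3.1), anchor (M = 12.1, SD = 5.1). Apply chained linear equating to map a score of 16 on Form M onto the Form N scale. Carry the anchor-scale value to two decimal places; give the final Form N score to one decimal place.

17.3

Form M → anchor (Cohort 1): v = (4.2/3.6)(16 − 22.4) + 14.3 = 6.83
anchor → Form N (Cohort 2): y = (3.1/5.1)(6.83 − 12.1) + 20.5 = 17.3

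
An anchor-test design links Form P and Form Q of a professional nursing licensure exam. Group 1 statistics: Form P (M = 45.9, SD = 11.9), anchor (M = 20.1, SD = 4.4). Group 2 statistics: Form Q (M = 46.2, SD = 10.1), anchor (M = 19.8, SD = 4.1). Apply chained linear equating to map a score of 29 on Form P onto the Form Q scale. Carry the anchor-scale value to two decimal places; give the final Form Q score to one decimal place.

31.5

Form P → anchor (Group 1): v = (4.4/11.9)(29 − 45.9) + 20.1 = 13.85
anchor → Form Q (Group 2): y = (10.1/4.1)(13.85 − 19.8) + 46.2 = 31.5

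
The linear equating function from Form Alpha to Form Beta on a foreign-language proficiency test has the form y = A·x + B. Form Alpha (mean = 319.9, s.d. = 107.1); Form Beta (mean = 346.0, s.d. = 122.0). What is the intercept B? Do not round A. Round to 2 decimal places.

-18.41

A = SD_Y / SD_X = 122.0 / 107.1 = 1.139122
B = M_Y − A·M_X = 346.0 − 1.139122 × 319.9 = -18.41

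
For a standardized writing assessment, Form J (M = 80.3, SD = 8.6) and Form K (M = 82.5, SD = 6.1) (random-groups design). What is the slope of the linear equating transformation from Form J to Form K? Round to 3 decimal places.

A = SD_Y / SD_X = 6.1 / 8.6 = 0.709

0.709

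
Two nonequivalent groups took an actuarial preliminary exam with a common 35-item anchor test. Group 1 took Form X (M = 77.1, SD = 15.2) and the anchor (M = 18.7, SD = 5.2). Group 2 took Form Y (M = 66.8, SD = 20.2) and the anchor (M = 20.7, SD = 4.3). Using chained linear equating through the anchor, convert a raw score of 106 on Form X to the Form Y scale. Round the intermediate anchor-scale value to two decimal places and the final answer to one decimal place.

103.9

Form X → anchor (Group 1): v = (5.2/15.2)(106 − 77.1) + 18.7 = 28.59
anchor → Form Y (Group 2): y = (20.2/4.3)(28.59 − 20.7) + 66.8 = 103.9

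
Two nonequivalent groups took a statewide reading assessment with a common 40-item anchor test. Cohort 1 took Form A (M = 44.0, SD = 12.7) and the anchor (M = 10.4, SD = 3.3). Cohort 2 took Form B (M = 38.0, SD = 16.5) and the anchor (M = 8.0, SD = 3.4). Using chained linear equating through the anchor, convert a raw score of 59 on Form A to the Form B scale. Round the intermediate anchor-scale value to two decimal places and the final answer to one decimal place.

Form A → anchor (Cohort 1): v = (3.3/12.7)(59 − 44.0) + 10.4 = 14.30
anchor → Form B (Cohort 2): y = (16.5/3.4)(14.30 − 8.0) + 38.0 = 68.6

68.6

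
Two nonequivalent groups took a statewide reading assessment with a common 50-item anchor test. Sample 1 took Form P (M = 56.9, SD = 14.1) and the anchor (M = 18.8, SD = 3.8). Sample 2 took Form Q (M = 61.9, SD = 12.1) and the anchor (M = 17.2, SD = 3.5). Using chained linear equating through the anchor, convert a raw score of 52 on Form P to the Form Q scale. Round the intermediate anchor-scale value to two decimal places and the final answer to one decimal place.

62.9

Form P → anchor (Sample 1): v = (3.8/14.1)(52 − 56.9) + 18.8 = 17.48
anchor → Form Q (Sample 2): y = (12.1/3.5)(17.48 − 17.2) + 61.9 = 62.9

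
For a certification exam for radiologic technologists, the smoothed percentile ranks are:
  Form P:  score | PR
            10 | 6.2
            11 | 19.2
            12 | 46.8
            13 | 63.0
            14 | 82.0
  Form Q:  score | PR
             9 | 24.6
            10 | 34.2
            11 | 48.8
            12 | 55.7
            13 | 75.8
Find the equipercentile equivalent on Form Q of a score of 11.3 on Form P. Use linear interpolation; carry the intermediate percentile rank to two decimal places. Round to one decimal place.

9.3

PR of 11.3 on Form P: 19.2 + (11.3 − 11)/(12 − 11) × (46.8 − 19.2) = 27.48
On Form Q, PR 27.48 falls between score 9 (PR 24.6) and 10 (PR 34.2).
Interpolate: 9 + (27.48 − 24.6)/(34.2 − 24.6) × (10 − 9) = 9.3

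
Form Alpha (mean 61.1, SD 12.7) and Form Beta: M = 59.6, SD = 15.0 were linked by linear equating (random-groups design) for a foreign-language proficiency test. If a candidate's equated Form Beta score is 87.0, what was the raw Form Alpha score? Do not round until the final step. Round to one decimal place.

Invert y = (SD_Y/SD_X)(x − M_X) + M_Y:
x = (SD_X/SD_Y)(y − M_Y) + M_X = (12.7/15.0)(87.0 − 59.6) + 61.1
x = 0.846667 × 27.400 + 61.1 = 84.3

84.3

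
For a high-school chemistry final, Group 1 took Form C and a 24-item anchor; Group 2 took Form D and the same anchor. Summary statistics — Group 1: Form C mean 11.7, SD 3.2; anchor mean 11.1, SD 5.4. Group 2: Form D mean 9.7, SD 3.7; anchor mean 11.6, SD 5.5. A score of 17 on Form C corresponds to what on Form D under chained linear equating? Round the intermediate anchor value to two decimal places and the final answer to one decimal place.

Form C → anchor (Group 1): v = (5.4/3.2)(17 − 11.7) + 11.1 = 20.04
anchor → Form D (Group 2): y = (3.7/5.5)(20.04 − 11.6) + 9.7 = 15.4

15.4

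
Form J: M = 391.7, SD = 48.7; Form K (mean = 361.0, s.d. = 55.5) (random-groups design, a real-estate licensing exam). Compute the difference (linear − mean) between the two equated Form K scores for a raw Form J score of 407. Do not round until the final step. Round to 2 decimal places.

2.14

Mean-equated: 407 + (361.0 − 391.7) = 376.30
Linear-equated: (55.5/48.7)(407 − 391.7) + 361.0 = 378.436
Difference = 378.436 − 376.30 = 2.14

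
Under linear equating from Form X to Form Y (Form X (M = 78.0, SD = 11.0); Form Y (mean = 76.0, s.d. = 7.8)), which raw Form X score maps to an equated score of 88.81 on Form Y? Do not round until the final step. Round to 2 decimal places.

96.07

Invert y = (SD_Y/SD_X)(x − M_X) + M_Y:
x = (SD_X/SD_Y)(y − M_Y) + M_X = (11.0/7.8)(88.81 − 76.0) + 78.0
x = 1.410256 × 12.810 + 78.0 = 96.07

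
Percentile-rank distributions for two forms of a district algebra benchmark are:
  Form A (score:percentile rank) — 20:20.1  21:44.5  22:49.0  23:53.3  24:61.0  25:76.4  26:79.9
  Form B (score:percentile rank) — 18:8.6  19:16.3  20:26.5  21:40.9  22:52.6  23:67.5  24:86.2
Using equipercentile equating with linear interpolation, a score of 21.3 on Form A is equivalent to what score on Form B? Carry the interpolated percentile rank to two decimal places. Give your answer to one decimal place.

21.4

PR of 21.3 on Form A: 44.5 + (21.3 − 21)/(22 − 21) × (49.0 − 44.5) = 45.85
On Form B, PR 45.85 falls between score 21 (PR 40.9) and 22 (PR 52.6).
Interpolate: 21 + (45.85 − 40.9)/(52.6 − 40.9) × (22 − 21) = 21.4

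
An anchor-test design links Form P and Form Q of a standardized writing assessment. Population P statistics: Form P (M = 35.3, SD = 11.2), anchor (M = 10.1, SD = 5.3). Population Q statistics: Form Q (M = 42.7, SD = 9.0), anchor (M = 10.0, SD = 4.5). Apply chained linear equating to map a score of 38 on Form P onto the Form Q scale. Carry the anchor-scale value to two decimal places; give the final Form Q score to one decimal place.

Form P → anchor (Population P): v = (5.3/11.2)(38 − 35.3) + 10.1 = 11.38
anchor → Form Q (Population Q): y = (9.0/4.5)(11.38 − 10.0) + 42.7 = 45.5

45.5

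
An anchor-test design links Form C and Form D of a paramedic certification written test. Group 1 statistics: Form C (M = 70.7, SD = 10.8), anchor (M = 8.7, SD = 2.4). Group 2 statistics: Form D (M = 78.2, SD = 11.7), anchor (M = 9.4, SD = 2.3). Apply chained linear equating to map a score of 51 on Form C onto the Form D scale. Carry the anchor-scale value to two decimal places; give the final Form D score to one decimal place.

Form C → anchor (Group 1): v = (2.4/10.8)(51 − 70.7) + 8.7 = 4.32
anchor → Form D (Group 2): y = (11.7/2.3)(4.32 − 9.4) + 78.2 = 52.4

52.4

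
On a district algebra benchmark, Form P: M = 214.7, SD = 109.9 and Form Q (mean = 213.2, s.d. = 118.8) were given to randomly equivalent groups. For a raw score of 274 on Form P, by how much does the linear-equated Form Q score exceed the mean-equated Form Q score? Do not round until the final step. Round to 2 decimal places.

4.80

Mean-equated: 274 + (213.2 − 214.7) = 272.50
Linear-equated: (118.8/109.9)(274 − 214.7) + 213.2 = 277.302
Difference = 277.302 − 272.50 = 4.80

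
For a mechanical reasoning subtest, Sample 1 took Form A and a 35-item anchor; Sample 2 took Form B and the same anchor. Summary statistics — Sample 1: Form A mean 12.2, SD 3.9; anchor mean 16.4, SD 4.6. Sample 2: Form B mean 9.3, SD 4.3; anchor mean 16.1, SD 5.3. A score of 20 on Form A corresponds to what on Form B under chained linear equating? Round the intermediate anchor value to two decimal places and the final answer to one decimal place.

17.0

Form A → anchor (Sample 1): v = (4.6/3.9)(20 − 12.2) + 16.4 = 25.60
anchor → Form B (Sample 2): y = (4.3/5.3)(25.60 − 16.1) + 9.3 = 17.0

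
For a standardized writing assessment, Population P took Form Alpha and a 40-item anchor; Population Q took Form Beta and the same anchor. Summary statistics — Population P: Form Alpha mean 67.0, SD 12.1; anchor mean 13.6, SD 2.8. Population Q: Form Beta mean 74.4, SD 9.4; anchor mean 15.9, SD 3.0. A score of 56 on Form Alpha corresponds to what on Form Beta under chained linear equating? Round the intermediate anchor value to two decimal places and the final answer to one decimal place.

59.2

Form Alpha → anchor (Population P): v = (2.8/12.1)(56 − 67.0) + 13.6 = 11.05
anchor → Form Beta (Population Q): y = (9.4/3.0)(11.05 − 15.9) + 74.4 = 59.2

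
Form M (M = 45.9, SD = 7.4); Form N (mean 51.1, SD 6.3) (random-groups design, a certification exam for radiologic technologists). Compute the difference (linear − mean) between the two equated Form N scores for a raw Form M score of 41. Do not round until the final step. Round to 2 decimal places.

0.73

Mean-equated: 41 + (51.1 − 45.9) = 46.20
Linear-equated: (6.3/7.4)(41 − 45.9) + 51.1 = 46.928
Difference = 46.928 − 46.20 = 0.73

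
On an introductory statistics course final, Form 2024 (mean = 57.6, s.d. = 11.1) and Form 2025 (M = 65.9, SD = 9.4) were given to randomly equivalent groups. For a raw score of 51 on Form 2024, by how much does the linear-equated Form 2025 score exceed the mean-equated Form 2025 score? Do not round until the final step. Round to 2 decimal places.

1.01

Mean-equated: 51 + (65.9 − 57.6) = 59.30
Linear-equated: (9.4/11.1)(51 − 57.6) + 65.9 = 60.311
Difference = 60.311 − 59.30 = 1.01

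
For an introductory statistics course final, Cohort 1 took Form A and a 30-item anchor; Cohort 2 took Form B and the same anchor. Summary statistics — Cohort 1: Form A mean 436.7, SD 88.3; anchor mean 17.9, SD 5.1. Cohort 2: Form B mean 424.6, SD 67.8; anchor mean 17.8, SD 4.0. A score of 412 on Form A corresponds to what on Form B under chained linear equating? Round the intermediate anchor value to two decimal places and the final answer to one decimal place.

402.1

Form A → anchor (Cohort 1): v = (5.1/88.3)(412 − 436.7) + 17.9 = 16.47
anchor → Form B (Cohort 2): y = (67.8/4.0)(16.47 − 17.8) + 424.6 = 402.1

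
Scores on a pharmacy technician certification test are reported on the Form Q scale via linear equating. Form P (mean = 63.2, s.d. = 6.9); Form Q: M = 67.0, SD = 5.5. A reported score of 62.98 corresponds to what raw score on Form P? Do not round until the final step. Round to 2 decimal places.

58.16

Invert y = (SD_Y/SD_X)(x − M_X) + M_Y:
x = (SD_X/SD_Y)(y − M_Y) + M_X = (6.9/5.5)(62.98 − 67.0) + 63.2
x = 1.254545 × -4.020 + 63.2 = 58.16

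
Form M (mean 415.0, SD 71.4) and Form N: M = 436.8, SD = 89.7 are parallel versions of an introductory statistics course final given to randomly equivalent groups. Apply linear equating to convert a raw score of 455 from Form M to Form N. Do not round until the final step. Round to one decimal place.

487.1

Linear equating: y = (SD_Y/SD_X)(x − M_X) + M_Y
y = (89.7/71.4)(455 − 415.0) + 436.8
y = 1.256303 × 40.0 + 436.8 = 50.2521 + 436.8 = 487.1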